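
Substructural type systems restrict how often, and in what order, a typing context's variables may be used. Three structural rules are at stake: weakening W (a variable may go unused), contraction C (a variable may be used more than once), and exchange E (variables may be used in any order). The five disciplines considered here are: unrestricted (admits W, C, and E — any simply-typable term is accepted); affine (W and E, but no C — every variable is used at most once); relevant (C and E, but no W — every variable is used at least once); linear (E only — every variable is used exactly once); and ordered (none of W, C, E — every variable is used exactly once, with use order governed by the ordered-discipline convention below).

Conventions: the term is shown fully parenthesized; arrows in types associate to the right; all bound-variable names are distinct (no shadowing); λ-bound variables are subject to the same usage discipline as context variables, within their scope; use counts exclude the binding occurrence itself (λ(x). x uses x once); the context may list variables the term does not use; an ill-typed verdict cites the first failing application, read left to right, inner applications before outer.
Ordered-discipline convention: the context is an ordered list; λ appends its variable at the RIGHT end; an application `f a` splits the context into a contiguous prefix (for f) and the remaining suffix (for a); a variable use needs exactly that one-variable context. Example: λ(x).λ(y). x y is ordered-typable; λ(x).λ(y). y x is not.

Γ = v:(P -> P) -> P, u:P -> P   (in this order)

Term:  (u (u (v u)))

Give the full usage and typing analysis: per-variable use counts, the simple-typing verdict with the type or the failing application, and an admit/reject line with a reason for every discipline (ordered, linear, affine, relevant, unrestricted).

use counts: v=1, u=3
left-to-right use order: u, u, v, u
typing: well-typed at P
ordered ✗ (needs contraction — u ×3)
linear ✗ (needs contraction — u ×3)
affine ✗ (needs contraction — u ×3)
relevant ✓ (every one of v, u appears)
unrestricted ✓ (well-typed at P; no restrictions here)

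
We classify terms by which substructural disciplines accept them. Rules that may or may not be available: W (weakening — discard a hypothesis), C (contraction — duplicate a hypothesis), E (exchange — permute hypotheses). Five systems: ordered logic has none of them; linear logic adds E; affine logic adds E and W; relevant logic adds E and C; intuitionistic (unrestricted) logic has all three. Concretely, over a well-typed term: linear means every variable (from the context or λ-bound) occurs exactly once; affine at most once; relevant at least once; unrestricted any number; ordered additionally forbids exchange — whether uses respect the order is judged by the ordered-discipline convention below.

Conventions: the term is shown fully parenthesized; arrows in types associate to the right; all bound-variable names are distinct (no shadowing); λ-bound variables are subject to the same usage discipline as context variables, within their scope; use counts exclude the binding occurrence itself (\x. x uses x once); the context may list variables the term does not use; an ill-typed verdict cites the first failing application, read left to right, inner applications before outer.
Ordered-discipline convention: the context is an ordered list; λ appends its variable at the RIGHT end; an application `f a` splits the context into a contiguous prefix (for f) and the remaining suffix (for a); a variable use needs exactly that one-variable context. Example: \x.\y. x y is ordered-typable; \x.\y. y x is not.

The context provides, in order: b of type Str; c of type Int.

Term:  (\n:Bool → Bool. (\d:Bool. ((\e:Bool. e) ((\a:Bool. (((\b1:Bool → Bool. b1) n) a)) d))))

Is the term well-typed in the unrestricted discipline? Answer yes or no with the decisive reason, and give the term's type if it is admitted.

yes — well-typed at (Bool → Bool) → Bool → Bool; no restrictions here; term : (Bool → Bool) → Bool → Bool
use counts: b=0, c=0, n (λ-bound)=1, d (λ-bound)=1, e (λ-bound)=1, a (λ-bound)=1, b1 (λ-bound)=1
order of uses: e, b1, n, a, d
typing: ✓ — (Bool → Bool) → Bool → Bool
all disciplines: ordered ✗ | linear ✗ | affine ✓ | relevant ✗ | unrestricted ✓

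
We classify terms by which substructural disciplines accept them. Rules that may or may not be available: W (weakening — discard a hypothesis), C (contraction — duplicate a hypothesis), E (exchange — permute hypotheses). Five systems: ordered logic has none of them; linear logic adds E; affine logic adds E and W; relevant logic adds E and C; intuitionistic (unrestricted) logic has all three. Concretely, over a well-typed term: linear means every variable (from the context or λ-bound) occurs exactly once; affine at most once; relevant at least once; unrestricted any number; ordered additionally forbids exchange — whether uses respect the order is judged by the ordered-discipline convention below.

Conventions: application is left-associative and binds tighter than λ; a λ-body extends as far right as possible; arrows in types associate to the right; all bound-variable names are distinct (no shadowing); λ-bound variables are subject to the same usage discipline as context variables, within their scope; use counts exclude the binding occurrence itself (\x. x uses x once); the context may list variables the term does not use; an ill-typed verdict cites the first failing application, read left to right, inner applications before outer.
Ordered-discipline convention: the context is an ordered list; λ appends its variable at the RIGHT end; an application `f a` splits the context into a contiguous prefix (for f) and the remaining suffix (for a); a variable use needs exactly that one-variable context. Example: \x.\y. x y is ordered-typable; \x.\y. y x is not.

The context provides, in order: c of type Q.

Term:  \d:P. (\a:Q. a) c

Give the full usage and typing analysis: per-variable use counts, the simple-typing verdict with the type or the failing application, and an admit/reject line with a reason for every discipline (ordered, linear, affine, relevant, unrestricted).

counts: c=1; d [bound]=0; a [bound]=1
left-to-right use order: a, c
typing: ✓ — P → Q
ordered: ✗, needs weakening: d unused
linear: ✗, needs weakening: d unused
affine: ✓, none of c, d, a used more than once
relevant: ✗, needs weakening: d unused
unrestricted: ✓, well-typed at P → Q; no restrictions here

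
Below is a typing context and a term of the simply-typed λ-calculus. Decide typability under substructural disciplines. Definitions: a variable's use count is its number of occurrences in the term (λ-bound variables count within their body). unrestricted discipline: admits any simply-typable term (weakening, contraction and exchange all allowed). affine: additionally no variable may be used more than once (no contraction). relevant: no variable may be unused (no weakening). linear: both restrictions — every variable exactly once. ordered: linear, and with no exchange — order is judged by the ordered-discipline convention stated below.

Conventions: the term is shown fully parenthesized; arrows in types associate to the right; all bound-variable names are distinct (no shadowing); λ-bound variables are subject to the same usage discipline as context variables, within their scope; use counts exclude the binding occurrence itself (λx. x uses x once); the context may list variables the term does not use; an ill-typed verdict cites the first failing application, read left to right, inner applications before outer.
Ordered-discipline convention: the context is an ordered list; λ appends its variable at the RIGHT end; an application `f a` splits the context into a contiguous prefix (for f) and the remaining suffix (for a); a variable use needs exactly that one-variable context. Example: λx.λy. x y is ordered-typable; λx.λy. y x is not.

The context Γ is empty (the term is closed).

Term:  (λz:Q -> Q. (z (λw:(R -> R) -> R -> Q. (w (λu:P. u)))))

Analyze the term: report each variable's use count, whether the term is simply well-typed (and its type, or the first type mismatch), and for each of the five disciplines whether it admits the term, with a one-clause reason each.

counts: z (bound)=1, w (bound)=1, u (bound)=1
order of uses: z, w, u
typing: ill-typed: argument of type P -> P where R -> R is required
ordered ✗ (fails simple typing)
linear ✗ (a type mismatch blocks all five)
affine ✗ (the type mismatch rejects it)
relevant ✗ (not simply typable)
unrestricted ✗ (fails simple typing)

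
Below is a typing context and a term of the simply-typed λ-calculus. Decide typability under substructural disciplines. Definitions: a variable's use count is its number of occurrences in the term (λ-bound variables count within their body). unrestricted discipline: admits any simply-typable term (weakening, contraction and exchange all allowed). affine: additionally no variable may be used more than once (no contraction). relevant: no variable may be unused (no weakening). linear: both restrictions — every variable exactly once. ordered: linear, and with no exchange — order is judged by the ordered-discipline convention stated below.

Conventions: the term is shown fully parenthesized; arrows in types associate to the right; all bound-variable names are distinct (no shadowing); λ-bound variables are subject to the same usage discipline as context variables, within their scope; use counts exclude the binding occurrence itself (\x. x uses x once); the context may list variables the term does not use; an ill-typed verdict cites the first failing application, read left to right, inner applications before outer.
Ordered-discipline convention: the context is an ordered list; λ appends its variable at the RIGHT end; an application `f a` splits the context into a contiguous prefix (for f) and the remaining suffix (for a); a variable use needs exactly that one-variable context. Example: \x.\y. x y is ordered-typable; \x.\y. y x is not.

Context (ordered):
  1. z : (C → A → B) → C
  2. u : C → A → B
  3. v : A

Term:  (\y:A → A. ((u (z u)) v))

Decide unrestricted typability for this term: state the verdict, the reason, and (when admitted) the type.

yes — type-checks ((A → A) → B) and nothing is barred; term : (A → A) → B
usage: z: 1×; u: 2×; v: 1×; y (λ-bound): 0×
left-to-right use order: u, z, u, v
typing: well-typed — term : (A → A) → B
per-discipline verdicts: ordered ✗ | linear ✗ | affine ✗ | relevant ✗ | unrestricted ✓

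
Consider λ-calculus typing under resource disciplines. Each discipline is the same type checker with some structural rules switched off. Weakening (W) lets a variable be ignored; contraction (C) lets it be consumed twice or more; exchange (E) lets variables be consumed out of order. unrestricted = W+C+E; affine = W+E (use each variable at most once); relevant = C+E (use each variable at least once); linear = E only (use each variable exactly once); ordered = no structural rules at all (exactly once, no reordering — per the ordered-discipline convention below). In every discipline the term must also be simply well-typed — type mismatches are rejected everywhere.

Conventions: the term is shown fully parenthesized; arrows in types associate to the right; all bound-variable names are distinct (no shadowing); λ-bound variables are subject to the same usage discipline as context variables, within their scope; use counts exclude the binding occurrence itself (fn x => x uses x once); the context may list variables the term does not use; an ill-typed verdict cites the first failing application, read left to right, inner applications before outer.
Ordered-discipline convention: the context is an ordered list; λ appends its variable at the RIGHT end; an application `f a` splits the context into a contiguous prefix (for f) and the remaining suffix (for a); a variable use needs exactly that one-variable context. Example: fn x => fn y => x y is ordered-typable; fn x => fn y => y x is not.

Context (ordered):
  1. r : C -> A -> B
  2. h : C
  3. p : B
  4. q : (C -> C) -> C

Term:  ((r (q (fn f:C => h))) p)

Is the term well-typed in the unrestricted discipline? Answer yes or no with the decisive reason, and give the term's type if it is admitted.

no — a type mismatch blocks all five
use counts: r: 1, h: 1, p: 1, q: 1, f [bound]: 0
left-to-right use order: r, q, h, p
typing: ill-typed: an application expects A but receives B
across the five disciplines: ordered ✗ · linear ✗ · affine ✗ · relevant ✗ · unrestricted ✗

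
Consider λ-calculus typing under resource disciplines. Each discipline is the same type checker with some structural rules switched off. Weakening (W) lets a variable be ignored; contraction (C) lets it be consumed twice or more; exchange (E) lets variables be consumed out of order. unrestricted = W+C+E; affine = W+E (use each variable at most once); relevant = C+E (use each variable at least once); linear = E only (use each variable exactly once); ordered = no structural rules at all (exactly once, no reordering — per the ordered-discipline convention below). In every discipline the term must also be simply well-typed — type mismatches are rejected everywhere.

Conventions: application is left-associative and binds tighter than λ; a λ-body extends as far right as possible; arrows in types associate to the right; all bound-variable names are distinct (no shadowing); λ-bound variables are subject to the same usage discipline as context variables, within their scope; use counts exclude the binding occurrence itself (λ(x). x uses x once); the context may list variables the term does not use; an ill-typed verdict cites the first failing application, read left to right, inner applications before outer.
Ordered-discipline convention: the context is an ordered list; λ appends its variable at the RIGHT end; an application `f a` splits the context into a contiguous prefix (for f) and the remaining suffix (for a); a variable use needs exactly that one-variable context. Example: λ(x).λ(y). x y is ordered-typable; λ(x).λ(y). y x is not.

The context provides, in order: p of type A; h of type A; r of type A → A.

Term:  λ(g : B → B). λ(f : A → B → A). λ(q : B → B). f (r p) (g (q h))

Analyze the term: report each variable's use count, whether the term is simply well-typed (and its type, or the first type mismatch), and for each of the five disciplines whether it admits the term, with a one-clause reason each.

use counts: p: 1×; h: 1×; r: 1×; g (bound): 1×; f (bound): 1×; q (bound): 1×
left-to-right use order: f, r, p, g, q, h
typing: ill-typed: argument of type A where B is required
ordered: ✗, not simply typable
linear: ✗, fails simple typing
affine: ✗, a type mismatch blocks all five
relevant: ✗, the type mismatch rejects it
unrestricted: ✗, not simply typable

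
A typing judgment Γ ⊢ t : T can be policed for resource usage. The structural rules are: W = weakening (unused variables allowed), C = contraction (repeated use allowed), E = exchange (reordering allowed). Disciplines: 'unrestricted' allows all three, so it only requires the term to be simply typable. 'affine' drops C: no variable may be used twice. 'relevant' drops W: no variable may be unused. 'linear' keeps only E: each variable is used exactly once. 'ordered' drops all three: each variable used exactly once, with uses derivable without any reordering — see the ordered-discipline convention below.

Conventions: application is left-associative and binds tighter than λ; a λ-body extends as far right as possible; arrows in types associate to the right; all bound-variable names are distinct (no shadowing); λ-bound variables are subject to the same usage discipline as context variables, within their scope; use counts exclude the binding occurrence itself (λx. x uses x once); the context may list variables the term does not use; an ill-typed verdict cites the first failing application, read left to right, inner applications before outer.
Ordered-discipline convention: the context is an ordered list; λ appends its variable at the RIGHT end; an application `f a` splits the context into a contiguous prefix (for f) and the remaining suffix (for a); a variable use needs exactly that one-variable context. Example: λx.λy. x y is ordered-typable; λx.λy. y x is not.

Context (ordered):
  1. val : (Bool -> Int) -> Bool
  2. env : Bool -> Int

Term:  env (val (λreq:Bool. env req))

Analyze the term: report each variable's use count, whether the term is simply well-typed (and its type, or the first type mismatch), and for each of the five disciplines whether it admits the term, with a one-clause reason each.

usage: val ×1, env ×2, req (λ-bound) ×1
order of uses: env, val, env, req
typing: ✓ — Int
ordered ✗ (repeated use of env ×2)
linear ✗ (repeated use of env ×2)
affine ✗ (repeated use of env ×2)
relevant ✓ (at least one use each (val, env, req))
unrestricted ✓ (simply typable at Int; W, C, E all held)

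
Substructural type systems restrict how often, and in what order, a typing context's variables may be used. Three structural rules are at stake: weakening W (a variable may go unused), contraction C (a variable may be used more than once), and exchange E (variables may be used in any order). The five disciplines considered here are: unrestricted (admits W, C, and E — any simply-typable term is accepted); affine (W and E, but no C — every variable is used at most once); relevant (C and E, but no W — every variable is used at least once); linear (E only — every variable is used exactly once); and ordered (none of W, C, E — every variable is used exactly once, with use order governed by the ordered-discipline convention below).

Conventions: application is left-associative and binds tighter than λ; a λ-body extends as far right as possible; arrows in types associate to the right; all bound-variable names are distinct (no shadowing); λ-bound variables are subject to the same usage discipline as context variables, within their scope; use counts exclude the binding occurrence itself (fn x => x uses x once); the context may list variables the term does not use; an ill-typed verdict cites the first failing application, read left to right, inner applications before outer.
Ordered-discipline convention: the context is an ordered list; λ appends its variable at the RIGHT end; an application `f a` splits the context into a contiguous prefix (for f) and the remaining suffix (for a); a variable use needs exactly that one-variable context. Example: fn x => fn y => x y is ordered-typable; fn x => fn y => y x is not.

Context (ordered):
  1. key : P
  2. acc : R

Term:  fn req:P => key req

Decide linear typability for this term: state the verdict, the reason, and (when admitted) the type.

no — the type mismatch rejects it
usage: key: 1×, acc: 0×, req (λ-bound): 1×
order of uses: key, req
typing: ill-typed: non-arrow in function slot: P
summary: ordered ✗ · linear ✗ · affine ✗ · relevant ✗ · unrestricted ✗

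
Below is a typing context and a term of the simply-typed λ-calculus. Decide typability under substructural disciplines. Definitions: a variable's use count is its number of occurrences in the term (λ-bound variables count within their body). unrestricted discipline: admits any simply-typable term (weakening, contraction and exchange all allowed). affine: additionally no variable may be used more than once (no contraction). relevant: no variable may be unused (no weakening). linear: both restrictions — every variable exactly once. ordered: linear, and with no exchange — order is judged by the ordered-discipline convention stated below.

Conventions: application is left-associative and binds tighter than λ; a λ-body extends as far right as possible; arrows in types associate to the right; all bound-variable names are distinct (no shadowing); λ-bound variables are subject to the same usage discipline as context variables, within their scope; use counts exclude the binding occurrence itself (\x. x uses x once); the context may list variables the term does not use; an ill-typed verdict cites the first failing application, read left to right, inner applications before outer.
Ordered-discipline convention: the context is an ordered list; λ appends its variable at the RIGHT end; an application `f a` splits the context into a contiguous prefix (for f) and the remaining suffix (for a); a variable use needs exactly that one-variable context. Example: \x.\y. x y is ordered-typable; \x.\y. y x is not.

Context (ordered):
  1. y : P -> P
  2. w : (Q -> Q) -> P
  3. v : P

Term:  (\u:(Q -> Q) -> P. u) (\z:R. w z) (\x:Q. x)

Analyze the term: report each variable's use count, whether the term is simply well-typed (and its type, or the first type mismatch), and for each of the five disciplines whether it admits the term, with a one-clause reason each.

counts: y ×0, w ×1, v ×0, u (bound) ×1, z (bound) ×1, x (bound) ×1
left-to-right use order: u, w, z, x
typing: ill-typed: a function awaiting Q -> Q gets R
ordered: ✗, the type mismatch rejects it
linear: ✗, not simply typable
affine: ✗, fails simple typing
relevant: ✗, a type mismatch blocks all five
unrestricted: ✗, the type mismatch rejects it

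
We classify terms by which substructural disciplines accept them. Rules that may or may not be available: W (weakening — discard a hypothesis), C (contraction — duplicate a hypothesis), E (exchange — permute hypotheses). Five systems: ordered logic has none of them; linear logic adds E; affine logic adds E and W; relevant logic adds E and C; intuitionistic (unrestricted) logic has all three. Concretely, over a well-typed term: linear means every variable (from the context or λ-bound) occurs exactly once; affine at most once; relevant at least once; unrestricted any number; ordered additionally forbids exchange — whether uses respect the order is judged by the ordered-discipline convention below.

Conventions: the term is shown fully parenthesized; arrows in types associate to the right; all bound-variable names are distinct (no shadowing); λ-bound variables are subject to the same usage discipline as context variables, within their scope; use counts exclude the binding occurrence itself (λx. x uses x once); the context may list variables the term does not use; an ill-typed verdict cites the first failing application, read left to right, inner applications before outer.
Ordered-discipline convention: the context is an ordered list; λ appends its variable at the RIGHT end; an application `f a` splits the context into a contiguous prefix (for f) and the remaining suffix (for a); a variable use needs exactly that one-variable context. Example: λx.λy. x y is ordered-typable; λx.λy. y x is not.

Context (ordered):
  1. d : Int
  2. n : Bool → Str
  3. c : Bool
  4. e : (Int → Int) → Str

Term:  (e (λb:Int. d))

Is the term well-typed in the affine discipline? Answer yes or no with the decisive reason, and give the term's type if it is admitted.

yes — d, n, c, e, b: no repeats, contraction unneeded; term : Str
counts: d ×1; n ×0; c ×0; e ×1; b [bound] ×0
order of uses: e, d
typing: well-typed at Str
all disciplines: ordered ✗ | linear ✗ | affine ✓ | relevant ✗ | unrestricted ✓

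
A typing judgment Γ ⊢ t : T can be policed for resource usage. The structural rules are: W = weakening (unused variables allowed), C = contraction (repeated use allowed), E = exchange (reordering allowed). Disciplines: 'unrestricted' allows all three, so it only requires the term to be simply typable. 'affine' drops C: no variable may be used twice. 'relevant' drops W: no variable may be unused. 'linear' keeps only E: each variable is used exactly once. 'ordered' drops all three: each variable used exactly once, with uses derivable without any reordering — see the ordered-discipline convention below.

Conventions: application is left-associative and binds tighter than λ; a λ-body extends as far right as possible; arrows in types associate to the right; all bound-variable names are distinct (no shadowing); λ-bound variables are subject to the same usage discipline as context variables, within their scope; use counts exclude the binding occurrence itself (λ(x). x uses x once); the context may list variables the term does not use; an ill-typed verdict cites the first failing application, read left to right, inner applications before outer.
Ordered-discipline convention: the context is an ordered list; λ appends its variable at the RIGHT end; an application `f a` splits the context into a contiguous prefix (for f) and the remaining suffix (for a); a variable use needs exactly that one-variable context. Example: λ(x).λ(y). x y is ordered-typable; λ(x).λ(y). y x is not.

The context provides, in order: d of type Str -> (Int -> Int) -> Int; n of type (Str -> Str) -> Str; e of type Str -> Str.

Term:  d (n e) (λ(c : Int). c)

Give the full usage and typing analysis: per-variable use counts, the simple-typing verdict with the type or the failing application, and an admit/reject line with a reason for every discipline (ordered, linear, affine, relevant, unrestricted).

variable uses: d=1, n=1, e=1, c [bound]=1
left-to-right use order: d, n, e, c
typing: ✓ — Int
ordered: ✓, d, n, e, c once each; derivable with no W/C/E
linear: ✓, single use per variable (d, n, e, c)
affine: ✓, no duplicate uses among d, n, e, c
relevant: ✓, d, n, e, c: all used, weakening unneeded
unrestricted: ✓, simply typable at Int; W, C, E all held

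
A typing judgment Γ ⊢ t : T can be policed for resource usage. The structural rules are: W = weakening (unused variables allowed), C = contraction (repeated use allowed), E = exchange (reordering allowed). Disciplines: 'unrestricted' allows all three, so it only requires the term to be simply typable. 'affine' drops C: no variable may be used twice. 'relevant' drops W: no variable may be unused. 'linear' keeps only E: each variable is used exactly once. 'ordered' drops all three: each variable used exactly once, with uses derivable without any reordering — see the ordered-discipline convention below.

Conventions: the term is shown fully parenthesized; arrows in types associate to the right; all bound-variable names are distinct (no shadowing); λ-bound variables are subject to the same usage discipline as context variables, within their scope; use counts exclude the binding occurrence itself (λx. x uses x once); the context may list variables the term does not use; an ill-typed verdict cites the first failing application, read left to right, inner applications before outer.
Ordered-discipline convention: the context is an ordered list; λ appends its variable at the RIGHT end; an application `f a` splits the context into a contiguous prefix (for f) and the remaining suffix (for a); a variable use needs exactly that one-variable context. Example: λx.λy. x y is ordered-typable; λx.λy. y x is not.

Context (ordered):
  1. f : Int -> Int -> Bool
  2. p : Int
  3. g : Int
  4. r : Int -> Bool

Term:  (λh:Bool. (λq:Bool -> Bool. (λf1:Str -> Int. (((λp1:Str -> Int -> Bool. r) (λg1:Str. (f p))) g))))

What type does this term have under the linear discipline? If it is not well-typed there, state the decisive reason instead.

not well-typed under linear — needs weakening: h, q, f1, p1, g1 unused
usage: f: 1; p: 1; g: 1; r: 1; h (bound): 0; q (bound): 0; f1 (bound): 0; p1 (bound): 0; g1 (bound): 0
uses in reading order: r, f, p, g
typing: well-typed at Bool -> (Bool -> Bool) -> (Str -> Int) -> Bool
across the five disciplines: ordered ✗; linear ✗; affine ✓; relevant ✗; unrestricted ✓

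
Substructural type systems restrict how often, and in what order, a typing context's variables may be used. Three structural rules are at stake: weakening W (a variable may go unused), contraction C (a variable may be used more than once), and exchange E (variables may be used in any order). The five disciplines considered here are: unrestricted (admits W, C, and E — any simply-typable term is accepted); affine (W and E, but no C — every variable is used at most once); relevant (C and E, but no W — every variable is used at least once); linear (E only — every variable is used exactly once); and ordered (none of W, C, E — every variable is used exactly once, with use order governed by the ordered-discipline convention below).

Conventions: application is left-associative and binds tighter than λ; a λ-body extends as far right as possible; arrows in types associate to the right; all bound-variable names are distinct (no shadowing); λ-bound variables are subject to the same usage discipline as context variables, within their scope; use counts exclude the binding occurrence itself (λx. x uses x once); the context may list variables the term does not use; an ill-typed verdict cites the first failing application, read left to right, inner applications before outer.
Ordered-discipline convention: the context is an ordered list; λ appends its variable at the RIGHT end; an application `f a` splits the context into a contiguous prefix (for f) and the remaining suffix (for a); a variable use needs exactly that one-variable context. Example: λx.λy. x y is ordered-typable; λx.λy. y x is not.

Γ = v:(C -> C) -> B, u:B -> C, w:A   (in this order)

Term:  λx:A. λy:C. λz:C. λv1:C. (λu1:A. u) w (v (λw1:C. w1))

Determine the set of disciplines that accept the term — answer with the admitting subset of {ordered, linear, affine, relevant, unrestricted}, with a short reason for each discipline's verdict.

admitting disciplines: affine, unrestricted
counts: v ×1; u ×1; w ×1; x [bound] ×0; y [bound] ×0; z [bound] ×0; v1 [bound] ×0; u1 [bound] ×0; w1 [bound] ×1
left-to-right use order: u, w, v, w1
typing: ✓ — A -> C -> C -> C -> C
ordered: ✗, needs weakening: x, y, z, v1, u1 unused
linear: ✗, needs weakening: x, y, z, v1, u1 unused
affine: ✓, at most one use each (v, u, w, x, y, z, v1, u1, w1)
relevant: ✗, needs weakening: x, y, z, v1, u1 unused
unrestricted: ✓, typability at A -> C -> C -> C -> C is all that's needed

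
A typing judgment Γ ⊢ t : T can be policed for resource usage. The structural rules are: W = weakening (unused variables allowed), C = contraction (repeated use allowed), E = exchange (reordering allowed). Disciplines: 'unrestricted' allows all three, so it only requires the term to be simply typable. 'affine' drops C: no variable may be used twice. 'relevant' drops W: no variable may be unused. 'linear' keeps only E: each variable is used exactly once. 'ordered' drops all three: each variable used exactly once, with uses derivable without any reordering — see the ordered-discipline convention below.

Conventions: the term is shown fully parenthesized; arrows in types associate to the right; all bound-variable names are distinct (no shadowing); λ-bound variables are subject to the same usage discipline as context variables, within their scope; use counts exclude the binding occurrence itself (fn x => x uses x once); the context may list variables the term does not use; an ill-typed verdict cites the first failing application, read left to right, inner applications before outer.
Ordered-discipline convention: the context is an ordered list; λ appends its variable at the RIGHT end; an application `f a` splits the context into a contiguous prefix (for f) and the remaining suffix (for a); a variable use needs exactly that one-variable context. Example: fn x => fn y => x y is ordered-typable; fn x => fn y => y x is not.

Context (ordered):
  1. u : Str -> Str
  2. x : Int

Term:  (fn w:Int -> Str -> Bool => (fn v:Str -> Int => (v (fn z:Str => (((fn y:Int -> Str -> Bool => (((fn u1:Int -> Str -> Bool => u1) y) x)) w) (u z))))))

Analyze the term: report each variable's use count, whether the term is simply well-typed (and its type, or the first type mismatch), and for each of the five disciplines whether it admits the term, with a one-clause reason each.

counts: u=1, x=1, w (λ-bound)=1, v (λ-bound)=1, z (λ-bound)=1, y (λ-bound)=1, u1 (λ-bound)=1
order of uses: v, u1, y, x, w, u, z
typing: ill-typed: an argument Str -> Bool mismatches the expected Str
ordered ✗ (fails simple typing)
linear ✗ (a type mismatch blocks all five)
affine ✗ (the type mismatch rejects it)
relevant ✗ (not simply typable)
unrestricted ✗ (fails simple typing)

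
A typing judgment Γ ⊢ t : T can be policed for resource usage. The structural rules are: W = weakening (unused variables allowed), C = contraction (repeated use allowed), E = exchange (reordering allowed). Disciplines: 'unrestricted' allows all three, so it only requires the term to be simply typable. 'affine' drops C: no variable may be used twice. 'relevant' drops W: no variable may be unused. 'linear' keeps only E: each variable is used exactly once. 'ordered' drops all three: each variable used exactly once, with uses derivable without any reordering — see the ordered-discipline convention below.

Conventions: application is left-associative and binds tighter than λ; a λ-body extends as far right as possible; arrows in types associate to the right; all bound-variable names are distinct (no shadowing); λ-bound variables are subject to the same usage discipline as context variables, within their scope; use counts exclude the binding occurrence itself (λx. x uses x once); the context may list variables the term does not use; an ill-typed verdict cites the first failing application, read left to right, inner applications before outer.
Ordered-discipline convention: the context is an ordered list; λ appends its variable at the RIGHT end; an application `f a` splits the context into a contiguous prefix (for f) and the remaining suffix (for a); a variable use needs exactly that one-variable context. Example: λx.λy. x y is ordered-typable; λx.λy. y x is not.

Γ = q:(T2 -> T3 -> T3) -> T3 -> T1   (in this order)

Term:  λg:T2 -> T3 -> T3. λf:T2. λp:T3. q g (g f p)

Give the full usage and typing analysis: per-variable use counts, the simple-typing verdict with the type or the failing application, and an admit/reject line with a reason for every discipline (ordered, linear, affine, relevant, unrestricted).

counts: q: 1; g (bound): 2; f (bound): 1; p (bound): 1
order of uses: q, g, g, f, p
typing: well-typed at (T2 -> T3 -> T3) -> T2 -> T3 -> T1
ordered: ✗ — g ×2 used more than once (contraction)
linear: ✗ — g ×2 used more than once (contraction)
affine: ✗ — g ×2 used more than once (contraction)
relevant: ✓ — q, g, f, p: all used, weakening unneeded
unrestricted: ✓ — well-typed at (T2 -> T3 -> T3) -> T2 -> T3 -> T1; no restrictions here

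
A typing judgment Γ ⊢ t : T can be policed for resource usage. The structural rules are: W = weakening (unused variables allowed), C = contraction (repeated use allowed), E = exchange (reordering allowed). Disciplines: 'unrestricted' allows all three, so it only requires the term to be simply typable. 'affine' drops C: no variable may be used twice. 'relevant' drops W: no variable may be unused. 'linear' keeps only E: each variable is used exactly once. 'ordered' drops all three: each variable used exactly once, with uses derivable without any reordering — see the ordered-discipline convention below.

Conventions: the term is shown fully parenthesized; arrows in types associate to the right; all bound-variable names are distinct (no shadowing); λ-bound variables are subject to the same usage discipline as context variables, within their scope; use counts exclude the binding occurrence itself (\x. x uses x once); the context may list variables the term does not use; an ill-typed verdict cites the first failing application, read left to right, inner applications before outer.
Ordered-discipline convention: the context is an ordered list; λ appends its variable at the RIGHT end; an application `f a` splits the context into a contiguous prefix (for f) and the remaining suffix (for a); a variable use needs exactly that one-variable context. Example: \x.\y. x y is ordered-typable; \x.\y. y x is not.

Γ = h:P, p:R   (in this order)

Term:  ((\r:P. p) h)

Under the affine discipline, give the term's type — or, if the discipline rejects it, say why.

term : R
variable uses: h: 1×; p: 1×; r (bound): 0×
order of uses: p, h
typing: well-typed at R
per-discipline verdicts: ordered ✗ | linear ✗ | affine ✓ | relevant ✗ | unrestricted ✓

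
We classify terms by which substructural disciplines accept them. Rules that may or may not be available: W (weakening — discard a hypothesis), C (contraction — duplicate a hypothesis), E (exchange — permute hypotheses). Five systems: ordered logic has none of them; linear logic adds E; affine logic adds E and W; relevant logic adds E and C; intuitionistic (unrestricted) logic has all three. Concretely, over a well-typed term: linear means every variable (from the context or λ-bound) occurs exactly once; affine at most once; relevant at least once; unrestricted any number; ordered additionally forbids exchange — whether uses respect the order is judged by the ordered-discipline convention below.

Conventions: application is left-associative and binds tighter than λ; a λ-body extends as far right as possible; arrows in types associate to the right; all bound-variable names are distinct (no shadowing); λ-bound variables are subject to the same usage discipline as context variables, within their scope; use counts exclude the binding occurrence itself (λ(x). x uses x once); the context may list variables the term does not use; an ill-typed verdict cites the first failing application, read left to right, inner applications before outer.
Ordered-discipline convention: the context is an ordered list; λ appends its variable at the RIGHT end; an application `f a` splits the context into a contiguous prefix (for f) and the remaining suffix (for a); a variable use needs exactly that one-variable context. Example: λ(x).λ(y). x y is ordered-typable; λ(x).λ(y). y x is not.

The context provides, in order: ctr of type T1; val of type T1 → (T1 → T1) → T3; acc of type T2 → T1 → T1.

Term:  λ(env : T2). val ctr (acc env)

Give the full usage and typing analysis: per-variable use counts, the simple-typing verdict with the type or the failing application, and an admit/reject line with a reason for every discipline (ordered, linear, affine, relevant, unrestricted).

counts: ctr: 1×; val: 1×; acc: 1×; env [bound]: 1×
uses in reading order: val, ctr, acc, env
typing: well-typed — term : T2 → T3
ordered ✗ (no contiguous prefix/suffix split fits val, ctr, acc, env)
linear ✓ (each of ctr, val, acc, env used exactly once)
affine ✓ (none of ctr, val, acc, env used more than once)
relevant ✓ (every one of ctr, val, acc, env appears)
unrestricted ✓ (type-checks (T2 → T3) and nothing is barred)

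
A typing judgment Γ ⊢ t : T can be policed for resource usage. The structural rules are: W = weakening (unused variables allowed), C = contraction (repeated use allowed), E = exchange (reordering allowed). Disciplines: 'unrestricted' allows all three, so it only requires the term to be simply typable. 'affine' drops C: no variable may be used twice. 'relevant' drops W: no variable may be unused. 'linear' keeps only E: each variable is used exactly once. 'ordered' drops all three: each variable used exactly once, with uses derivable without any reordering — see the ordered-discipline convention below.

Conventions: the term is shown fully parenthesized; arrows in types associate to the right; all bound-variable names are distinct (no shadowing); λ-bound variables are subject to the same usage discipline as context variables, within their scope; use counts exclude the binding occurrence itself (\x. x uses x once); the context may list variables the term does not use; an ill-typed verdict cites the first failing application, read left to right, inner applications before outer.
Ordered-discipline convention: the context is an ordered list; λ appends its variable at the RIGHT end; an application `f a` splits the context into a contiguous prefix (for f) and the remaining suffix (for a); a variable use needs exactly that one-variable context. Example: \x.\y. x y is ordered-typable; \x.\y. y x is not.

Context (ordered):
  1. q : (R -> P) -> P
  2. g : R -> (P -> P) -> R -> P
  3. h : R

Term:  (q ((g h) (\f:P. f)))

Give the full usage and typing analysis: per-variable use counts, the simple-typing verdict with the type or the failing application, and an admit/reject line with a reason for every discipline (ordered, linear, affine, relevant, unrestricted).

use counts: q: 1; g: 1; h: 1; f [bound]: 1
use order (left to right): q, g, h, f
typing: well-typed — term : P
ordered ✓ (q, g, h, f: once each, no exchange needed)
linear ✓ (q, g, h, f: one use apiece)
affine ✓ (no duplicate uses among q, g, h, f)
relevant ✓ (none of q, g, h, f goes unused)
unrestricted ✓ (simply typable at P; W, C, E all held)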